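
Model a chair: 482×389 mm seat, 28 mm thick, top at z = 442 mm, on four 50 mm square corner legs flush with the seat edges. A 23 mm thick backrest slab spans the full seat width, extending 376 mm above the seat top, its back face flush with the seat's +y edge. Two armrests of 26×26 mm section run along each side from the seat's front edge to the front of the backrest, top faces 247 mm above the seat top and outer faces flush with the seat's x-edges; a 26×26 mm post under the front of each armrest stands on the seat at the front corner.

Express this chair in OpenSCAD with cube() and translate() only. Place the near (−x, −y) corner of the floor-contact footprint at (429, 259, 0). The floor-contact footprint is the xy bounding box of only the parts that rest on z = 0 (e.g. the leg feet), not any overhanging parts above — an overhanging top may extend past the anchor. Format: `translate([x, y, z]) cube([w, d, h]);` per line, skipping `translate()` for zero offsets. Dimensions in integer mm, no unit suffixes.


translate([429, 259, 414]) cube([482, 389, 28]);
translate([429, 259, 0]) cube([50, 50, 414]);
translate([861, 259, 0]) cube([50, 50, 414]);
translate([429, 598, 0]) cube([50, 50, 414]);
translate([861, 598, 0]) cube([50, 50, 414]);
translate([429, 625, 442]) cube([482, 23, 376]);
translate([429, 259, 663]) cube([26, 366, 26]);
translate([885, 259, 663]) cube([26, 366, 26]);
translate([429, 259, 442]) cube([26, 26, 221]);
translate([885, 259, 442]) cube([26, 26, 221]);


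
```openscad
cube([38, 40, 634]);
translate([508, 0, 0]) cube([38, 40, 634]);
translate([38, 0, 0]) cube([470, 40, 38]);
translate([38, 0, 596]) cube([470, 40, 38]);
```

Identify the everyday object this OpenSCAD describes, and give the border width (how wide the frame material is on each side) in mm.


A picture frame. The border width is 38 mm.

Four thin pieces enclosing a rectangular opening — a picture frame. The two full-height stiles are 634 mm tall; the top rail sits at z = 596 and is 38 mm tall, so the border above the opening is 634 − 596 = 38 mm, matching the stile x-width.


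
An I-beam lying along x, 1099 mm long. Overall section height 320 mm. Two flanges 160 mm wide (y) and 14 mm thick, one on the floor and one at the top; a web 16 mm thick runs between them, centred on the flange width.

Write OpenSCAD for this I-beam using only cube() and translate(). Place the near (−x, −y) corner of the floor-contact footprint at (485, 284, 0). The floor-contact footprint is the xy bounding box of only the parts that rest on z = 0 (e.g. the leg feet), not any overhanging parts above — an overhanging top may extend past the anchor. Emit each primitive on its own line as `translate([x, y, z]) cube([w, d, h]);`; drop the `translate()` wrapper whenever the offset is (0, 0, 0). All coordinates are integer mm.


translate([485, 284, 0]) cube([1099, 160, 14]);
translate([485, 356, 14]) cube([1099, 16, 292]);
translate([485, 284, 306]) cube([1099, 160, 14]);


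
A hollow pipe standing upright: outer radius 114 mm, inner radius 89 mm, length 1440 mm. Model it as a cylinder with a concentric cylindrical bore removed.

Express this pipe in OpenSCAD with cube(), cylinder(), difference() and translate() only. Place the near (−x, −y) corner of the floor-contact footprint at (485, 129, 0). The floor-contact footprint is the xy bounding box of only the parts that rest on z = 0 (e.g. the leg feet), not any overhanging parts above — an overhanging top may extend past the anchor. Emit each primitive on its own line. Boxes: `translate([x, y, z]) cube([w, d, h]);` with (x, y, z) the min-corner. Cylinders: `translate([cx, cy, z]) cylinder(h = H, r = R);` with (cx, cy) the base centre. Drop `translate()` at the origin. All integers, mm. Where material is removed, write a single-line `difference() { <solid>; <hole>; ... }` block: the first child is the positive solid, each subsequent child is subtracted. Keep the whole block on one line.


difference() { translate([599, 243, 0]) cylinder(h = 1440, r = 114); translate([599, 243, 0]) cylinder(h = 1440, r = 89); }


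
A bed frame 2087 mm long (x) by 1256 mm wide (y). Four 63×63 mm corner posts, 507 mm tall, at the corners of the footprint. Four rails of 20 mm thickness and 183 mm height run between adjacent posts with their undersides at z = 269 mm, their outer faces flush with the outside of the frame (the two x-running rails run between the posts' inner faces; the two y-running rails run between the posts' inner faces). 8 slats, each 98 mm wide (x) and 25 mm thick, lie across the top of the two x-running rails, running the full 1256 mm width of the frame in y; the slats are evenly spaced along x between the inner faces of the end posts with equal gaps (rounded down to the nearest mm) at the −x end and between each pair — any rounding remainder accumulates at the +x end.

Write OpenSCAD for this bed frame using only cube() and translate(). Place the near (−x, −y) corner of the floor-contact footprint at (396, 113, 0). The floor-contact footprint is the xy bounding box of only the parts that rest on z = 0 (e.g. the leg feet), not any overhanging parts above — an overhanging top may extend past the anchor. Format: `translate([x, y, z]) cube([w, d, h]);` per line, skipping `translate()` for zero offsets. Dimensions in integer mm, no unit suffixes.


translate([396, 113, 0]) cube([63, 63, 507]);
translate([396, 1306, 0]) cube([63, 63, 507]);
translate([2420, 113, 0]) cube([63, 63, 507]);
translate([2420, 1306, 0]) cube([63, 63, 507]);
translate([459, 113, 269]) cube([1961, 20, 183]);
translate([459, 1349, 269]) cube([1961, 20, 183]);
translate([396, 176, 269]) cube([20, 1130, 183]);
translate([2463, 176, 269]) cube([20, 1130, 183]);
translate([589, 113, 452]) cube([98, 1256, 25]);
translate([817, 113, 452]) cube([98, 1256, 25]);
translate([1045, 113, 452]) cube([98, 1256, 25]);
translate([1273, 113, 452]) cube([98, 1256, 25]);
translate([1501, 113, 452]) cube([98, 1256, 25]);
translate([1729, 113, 452]) cube([98, 1256, 25]);
translate([1957, 113, 452]) cube([98, 1256, 25]);
translate([2185, 113, 452]) cube([98, 1256, 25]);


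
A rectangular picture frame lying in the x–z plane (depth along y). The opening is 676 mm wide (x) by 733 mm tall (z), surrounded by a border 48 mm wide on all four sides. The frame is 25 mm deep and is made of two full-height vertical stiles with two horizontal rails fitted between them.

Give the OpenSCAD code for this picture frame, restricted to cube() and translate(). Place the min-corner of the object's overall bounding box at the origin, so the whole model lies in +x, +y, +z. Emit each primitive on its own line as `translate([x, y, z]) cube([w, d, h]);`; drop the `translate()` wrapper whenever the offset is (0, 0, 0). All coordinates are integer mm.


cube([48, 25, 829]);
translate([724, 0, 0]) cube([48, 25, 829]);
translate([48, 0, 0]) cube([676, 25, 48]);
translate([48, 0, 781]) cube([676, 25, 48]);


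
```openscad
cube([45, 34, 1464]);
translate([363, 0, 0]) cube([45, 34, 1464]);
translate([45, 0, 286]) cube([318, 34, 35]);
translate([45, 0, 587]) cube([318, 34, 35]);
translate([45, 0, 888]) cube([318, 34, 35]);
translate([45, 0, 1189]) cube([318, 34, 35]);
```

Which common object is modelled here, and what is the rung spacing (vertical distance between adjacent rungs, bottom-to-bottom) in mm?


A ladder. The rung spacing is 301 mm.

Two tall 45×34 posts with 4 short bars between them — a ladder. Adjacent rungs sit at z = 286 and z = 587, so the spacing is 587 − 286 = 301 mm.


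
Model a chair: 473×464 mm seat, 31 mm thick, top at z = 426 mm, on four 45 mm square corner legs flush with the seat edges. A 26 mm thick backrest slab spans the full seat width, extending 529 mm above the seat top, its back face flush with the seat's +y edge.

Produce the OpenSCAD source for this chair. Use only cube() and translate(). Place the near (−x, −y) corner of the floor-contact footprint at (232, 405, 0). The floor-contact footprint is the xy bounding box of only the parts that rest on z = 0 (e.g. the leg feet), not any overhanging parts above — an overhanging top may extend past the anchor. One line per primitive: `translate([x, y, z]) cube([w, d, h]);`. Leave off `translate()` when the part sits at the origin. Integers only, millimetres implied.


translate([232, 405, 395]) cube([473, 464, 31]);
translate([232, 405, 0]) cube([45, 45, 395]);
translate([660, 405, 0]) cube([45, 45, 395]);
translate([232, 824, 0]) cube([45, 45, 395]);
translate([660, 824, 0]) cube([45, 45, 395]);
translate([232, 843, 426]) cube([473, 26, 529]);


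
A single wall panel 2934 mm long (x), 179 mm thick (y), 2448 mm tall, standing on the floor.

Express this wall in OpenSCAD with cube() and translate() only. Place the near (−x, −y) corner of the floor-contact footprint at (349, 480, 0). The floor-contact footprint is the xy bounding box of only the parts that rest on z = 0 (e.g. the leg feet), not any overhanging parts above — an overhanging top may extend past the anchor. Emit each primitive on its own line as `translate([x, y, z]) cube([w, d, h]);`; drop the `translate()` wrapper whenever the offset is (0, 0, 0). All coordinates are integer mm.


translate([349, 480, 0]) cube([2934, 179, 2448]);


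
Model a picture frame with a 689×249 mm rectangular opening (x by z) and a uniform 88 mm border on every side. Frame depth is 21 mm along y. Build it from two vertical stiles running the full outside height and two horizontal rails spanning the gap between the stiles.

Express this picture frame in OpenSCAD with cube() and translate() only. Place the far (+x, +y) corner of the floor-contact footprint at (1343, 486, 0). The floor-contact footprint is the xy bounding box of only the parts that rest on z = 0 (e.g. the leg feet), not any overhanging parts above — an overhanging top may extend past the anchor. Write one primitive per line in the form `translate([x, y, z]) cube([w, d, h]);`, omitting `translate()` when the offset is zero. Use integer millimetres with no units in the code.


translate([478, 465, 0]) cube([88, 21, 425]);
translate([1255, 465, 0]) cube([88, 21, 425]);
translate([566, 465, 0]) cube([689, 21, 88]);
translate([566, 465, 337]) cube([689, 21, 88]);


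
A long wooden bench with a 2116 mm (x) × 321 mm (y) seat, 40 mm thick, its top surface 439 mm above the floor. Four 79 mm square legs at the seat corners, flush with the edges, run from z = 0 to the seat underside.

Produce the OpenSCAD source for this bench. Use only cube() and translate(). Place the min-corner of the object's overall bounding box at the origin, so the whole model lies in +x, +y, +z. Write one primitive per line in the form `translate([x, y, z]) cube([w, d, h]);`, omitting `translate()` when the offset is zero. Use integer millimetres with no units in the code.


// leg_h = 439 − 40 = 399
translate([0, 0, 399]) cube([2116, 321, 40]);
cube([79, 79, 399]);
translate([0, 242, 0]) cube([79, 79, 399]);
translate([2037, 0, 0]) cube([79, 79, 399]);
translate([2037, 242, 0]) cube([79, 79, 399]);


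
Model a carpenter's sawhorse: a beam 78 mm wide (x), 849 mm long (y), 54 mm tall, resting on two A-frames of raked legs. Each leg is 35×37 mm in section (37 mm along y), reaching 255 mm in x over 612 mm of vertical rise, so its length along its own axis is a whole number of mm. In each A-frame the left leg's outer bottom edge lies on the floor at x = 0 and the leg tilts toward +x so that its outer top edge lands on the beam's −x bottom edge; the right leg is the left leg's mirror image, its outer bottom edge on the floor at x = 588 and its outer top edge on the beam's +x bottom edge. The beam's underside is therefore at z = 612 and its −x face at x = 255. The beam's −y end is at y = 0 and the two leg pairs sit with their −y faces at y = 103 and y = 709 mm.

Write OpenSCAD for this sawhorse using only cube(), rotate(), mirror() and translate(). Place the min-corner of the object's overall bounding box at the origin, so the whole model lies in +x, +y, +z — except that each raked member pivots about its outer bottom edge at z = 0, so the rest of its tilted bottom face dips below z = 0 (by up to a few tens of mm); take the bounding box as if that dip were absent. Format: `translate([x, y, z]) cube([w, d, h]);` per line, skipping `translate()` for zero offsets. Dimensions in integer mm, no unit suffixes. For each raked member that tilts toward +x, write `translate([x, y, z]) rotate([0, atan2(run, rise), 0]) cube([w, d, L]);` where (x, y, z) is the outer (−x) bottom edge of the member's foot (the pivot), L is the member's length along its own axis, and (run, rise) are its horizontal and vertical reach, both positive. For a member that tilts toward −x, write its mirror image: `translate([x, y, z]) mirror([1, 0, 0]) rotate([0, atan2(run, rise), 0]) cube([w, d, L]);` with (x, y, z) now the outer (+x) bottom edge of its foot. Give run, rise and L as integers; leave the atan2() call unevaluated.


// leg length = √(255² + 612²) = 663
// right-leg outer foot x = 2·255 + 78 = 588
// beam min-corner = (255, 0, 612)
translate([255, 0, 612]) cube([78, 849, 54]);
translate([0, 103, 0]) rotate([0, atan2(255, 612), 0]) cube([35, 37, 663]);
translate([588, 103, 0]) mirror([1, 0, 0]) rotate([0, atan2(255, 612), 0]) cube([35, 37, 663]);
translate([0, 709, 0]) rotate([0, atan2(255, 612), 0]) cube([35, 37, 663]);
translate([588, 709, 0]) mirror([1, 0, 0]) rotate([0, atan2(255, 612), 0]) cube([35, 37, 663]);


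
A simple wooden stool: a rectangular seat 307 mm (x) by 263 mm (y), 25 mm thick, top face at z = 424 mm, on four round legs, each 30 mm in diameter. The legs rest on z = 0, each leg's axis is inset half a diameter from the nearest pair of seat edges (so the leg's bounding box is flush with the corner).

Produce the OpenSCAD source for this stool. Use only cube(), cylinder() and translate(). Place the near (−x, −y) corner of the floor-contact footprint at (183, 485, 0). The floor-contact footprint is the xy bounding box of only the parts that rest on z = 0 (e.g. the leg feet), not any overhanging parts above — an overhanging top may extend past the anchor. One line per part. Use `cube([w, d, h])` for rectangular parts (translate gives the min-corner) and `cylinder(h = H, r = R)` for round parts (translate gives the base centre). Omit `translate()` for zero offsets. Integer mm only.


translate([183, 485, 399]) cube([307, 263, 25]);
translate([198, 500, 0]) cylinder(h = 399, r = 15);
translate([475, 500, 0]) cylinder(h = 399, r = 15);
translate([198, 733, 0]) cylinder(h = 399, r = 15);
translate([475, 733, 0]) cylinder(h = 399, r = 15);


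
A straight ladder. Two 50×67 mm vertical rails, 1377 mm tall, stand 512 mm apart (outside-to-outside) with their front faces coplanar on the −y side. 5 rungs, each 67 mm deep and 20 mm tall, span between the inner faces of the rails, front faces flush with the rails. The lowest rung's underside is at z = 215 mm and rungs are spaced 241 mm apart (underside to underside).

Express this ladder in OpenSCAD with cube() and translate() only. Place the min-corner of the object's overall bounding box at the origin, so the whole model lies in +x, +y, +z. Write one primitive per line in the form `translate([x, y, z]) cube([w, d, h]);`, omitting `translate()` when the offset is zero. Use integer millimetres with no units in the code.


cube([50, 67, 1377]);
translate([462, 0, 0]) cube([50, 67, 1377]);
translate([50, 0, 215]) cube([412, 67, 20]);
translate([50, 0, 456]) cube([412, 67, 20]);
translate([50, 0, 697]) cube([412, 67, 20]);
translate([50, 0, 938]) cube([412, 67, 20]);
translate([50, 0, 1179]) cube([412, 67, 20]);


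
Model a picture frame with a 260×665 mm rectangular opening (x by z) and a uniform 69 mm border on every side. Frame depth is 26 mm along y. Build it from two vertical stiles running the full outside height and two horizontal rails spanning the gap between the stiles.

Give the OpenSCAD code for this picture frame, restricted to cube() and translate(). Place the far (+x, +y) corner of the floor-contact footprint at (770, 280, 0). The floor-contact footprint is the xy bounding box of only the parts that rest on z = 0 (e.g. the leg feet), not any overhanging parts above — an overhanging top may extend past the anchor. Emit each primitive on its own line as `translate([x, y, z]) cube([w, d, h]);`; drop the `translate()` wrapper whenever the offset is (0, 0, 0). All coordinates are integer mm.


translate([372, 254, 0]) cube([69, 26, 803]);
translate([701, 254, 0]) cube([69, 26, 803]);
translate([441, 254, 0]) cube([260, 26, 69]);
translate([441, 254, 734]) cube([260, 26, 69]);


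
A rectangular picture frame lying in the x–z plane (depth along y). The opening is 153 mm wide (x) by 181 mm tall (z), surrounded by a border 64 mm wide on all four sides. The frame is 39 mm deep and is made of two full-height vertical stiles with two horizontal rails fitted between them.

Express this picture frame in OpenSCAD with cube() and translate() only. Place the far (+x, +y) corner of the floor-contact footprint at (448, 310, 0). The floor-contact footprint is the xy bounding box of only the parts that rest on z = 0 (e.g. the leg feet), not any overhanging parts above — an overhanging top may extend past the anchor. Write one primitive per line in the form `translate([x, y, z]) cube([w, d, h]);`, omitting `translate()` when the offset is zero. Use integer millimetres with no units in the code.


translate([167, 271, 0]) cube([64, 39, 309]);
translate([384, 271, 0]) cube([64, 39, 309]);
translate([231, 271, 0]) cube([153, 39, 64]);
translate([231, 271, 245]) cube([153, 39, 64]);


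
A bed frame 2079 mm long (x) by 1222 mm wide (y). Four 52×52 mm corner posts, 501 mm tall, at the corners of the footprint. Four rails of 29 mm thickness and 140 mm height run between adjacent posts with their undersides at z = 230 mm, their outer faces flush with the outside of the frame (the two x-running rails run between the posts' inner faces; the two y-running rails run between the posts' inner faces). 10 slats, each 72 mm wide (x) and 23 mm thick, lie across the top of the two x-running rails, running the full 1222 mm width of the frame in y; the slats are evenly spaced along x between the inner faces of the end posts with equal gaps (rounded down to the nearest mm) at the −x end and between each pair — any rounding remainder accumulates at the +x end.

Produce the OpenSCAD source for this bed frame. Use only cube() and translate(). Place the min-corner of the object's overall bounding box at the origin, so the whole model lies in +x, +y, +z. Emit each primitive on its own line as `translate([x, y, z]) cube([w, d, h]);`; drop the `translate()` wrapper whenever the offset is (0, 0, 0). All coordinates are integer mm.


cube([52, 52, 501]);
translate([0, 1170, 0]) cube([52, 52, 501]);
translate([2027, 0, 0]) cube([52, 52, 501]);
translate([2027, 1170, 0]) cube([52, 52, 501]);
translate([52, 0, 230]) cube([1975, 29, 140]);
translate([52, 1193, 230]) cube([1975, 29, 140]);
translate([0, 52, 230]) cube([29, 1118, 140]);
translate([2050, 52, 230]) cube([29, 1118, 140]);
translate([166, 0, 370]) cube([72, 1222, 23]);
translate([352, 0, 370]) cube([72, 1222, 23]);
translate([538, 0, 370]) cube([72, 1222, 23]);
translate([724, 0, 370]) cube([72, 1222, 23]);
translate([910, 0, 370]) cube([72, 1222, 23]);
translate([1096, 0, 370]) cube([72, 1222, 23]);
translate([1282, 0, 370]) cube([72, 1222, 23]);
translate([1468, 0, 370]) cube([72, 1222, 23]);
translate([1654, 0, 370]) cube([72, 1222, 23]);
translate([1840, 0, 370]) cube([72, 1222, 23]);


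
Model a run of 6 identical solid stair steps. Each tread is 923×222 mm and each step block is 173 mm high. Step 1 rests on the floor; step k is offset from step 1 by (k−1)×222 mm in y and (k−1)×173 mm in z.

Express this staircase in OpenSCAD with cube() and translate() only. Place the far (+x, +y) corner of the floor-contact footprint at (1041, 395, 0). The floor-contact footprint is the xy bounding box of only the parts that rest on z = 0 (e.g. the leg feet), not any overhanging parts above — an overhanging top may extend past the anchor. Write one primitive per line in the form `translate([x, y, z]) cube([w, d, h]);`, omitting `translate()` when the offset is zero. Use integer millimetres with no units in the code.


translate([118, 173, 0]) cube([923, 222, 173]);
translate([118, 395, 173]) cube([923, 222, 173]);
translate([118, 617, 346]) cube([923, 222, 173]);
translate([118, 839, 519]) cube([923, 222, 173]);
translate([118, 1061, 692]) cube([923, 222, 173]);
translate([118, 1283, 865]) cube([923, 222, 173]);


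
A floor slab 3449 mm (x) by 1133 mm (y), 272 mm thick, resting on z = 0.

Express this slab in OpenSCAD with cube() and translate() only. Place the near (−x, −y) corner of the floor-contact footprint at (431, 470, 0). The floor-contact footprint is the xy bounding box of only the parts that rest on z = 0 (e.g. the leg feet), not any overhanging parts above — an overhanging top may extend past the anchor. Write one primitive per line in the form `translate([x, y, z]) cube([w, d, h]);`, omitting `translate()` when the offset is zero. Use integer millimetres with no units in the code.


translate([431, 470, 0]) cube([3449, 1133, 272]);


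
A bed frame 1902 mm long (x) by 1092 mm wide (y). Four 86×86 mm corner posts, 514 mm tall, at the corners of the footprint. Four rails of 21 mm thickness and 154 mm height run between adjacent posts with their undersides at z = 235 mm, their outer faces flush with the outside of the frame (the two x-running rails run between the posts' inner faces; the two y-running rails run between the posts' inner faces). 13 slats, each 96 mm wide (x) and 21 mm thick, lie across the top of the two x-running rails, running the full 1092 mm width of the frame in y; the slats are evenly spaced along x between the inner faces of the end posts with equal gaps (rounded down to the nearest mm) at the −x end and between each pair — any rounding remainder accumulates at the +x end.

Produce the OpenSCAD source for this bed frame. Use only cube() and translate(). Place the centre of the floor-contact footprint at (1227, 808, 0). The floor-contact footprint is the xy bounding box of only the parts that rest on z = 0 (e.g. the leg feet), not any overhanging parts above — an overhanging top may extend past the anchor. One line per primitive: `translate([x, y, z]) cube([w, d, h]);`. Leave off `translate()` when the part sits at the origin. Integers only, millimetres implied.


translate([276, 262, 0]) cube([86, 86, 514]);
translate([276, 1268, 0]) cube([86, 86, 514]);
translate([2092, 262, 0]) cube([86, 86, 514]);
translate([2092, 1268, 0]) cube([86, 86, 514]);
translate([362, 262, 235]) cube([1730, 21, 154]);
translate([362, 1333, 235]) cube([1730, 21, 154]);
translate([276, 348, 235]) cube([21, 920, 154]);
translate([2157, 348, 235]) cube([21, 920, 154]);
translate([396, 262, 389]) cube([96, 1092, 21]);
translate([526, 262, 389]) cube([96, 1092, 21]);
translate([656, 262, 389]) cube([96, 1092, 21]);
translate([786, 262, 389]) cube([96, 1092, 21]);
translate([916, 262, 389]) cube([96, 1092, 21]);
translate([1046, 262, 389]) cube([96, 1092, 21]);
translate([1176, 262, 389]) cube([96, 1092, 21]);
translate([1306, 262, 389]) cube([96, 1092, 21]);
translate([1436, 262, 389]) cube([96, 1092, 21]);
translate([1566, 262, 389]) cube([96, 1092, 21]);
translate([1696, 262, 389]) cube([96, 1092, 21]);
translate([1826, 262, 389]) cube([96, 1092, 21]);
translate([1956, 262, 389]) cube([96, 1092, 21]);


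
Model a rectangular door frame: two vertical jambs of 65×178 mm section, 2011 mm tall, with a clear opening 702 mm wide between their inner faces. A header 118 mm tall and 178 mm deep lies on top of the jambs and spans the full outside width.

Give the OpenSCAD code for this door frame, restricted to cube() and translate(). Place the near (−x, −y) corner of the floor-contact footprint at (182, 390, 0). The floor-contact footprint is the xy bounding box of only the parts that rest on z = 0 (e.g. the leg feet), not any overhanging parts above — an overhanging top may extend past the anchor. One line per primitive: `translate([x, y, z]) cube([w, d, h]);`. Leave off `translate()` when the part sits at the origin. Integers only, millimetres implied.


translate([182, 390, 0]) cube([65, 178, 2011]);
translate([949, 390, 0]) cube([65, 178, 2011]);
translate([182, 390, 2011]) cube([832, 178, 118]);


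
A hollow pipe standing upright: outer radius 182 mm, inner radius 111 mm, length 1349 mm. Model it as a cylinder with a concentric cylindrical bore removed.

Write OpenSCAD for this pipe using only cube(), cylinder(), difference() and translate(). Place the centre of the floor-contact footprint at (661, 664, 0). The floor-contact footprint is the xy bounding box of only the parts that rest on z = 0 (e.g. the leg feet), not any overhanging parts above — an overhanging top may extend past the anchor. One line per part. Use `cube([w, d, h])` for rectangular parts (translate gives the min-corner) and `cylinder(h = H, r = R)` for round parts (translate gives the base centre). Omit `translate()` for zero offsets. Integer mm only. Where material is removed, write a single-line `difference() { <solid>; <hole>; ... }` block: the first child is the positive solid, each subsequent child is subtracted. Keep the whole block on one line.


difference() { translate([661, 664, 0]) cylinder(h = 1349, r = 182); translate([661, 664, 0]) cylinder(h = 1349, r = 111); }


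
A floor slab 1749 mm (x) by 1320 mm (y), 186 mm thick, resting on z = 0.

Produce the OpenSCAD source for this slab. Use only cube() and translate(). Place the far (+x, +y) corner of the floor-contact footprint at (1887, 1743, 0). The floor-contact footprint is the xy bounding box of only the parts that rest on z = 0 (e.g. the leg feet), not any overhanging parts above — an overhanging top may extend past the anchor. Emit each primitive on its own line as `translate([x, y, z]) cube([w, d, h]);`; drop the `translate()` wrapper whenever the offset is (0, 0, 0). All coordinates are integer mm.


translate([138, 423, 0]) cube([1749, 1320, 186]);


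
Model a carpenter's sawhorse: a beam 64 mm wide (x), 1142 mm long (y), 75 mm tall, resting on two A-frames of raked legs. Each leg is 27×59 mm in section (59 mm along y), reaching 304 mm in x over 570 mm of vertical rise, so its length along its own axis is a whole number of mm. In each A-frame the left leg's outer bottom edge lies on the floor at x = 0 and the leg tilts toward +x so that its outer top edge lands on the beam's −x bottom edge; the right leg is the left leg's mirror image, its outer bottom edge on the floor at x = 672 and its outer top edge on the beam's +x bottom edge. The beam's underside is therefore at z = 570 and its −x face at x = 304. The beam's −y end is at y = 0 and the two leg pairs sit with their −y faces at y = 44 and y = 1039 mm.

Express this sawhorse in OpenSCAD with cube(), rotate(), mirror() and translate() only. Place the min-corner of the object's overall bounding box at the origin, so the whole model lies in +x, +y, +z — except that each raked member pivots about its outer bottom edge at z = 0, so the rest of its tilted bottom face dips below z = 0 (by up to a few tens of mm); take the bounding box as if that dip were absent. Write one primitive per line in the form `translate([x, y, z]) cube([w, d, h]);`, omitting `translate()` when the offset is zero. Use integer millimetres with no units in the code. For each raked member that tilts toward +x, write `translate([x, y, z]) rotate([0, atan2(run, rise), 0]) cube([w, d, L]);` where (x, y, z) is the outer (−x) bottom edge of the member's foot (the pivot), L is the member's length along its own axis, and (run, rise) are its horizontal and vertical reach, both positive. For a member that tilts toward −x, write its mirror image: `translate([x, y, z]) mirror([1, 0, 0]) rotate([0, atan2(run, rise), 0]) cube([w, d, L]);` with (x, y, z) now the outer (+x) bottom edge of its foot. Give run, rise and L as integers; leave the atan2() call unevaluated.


// leg length = √(304² + 570²) = 646
// right-leg outer foot x = 2·304 + 64 = 672
// beam min-corner = (304, 0, 570)
translate([304, 0, 570]) cube([64, 1142, 75]);
translate([0, 44, 0]) rotate([0, atan2(304, 570), 0]) cube([27, 59, 646]);
translate([672, 44, 0]) mirror([1, 0, 0]) rotate([0, atan2(304, 570), 0]) cube([27, 59, 646]);
translate([0, 1039, 0]) rotate([0, atan2(304, 570), 0]) cube([27, 59, 646]);
translate([672, 1039, 0]) mirror([1, 0, 0]) rotate([0, atan2(304, 570), 0]) cube([27, 59, 646]);


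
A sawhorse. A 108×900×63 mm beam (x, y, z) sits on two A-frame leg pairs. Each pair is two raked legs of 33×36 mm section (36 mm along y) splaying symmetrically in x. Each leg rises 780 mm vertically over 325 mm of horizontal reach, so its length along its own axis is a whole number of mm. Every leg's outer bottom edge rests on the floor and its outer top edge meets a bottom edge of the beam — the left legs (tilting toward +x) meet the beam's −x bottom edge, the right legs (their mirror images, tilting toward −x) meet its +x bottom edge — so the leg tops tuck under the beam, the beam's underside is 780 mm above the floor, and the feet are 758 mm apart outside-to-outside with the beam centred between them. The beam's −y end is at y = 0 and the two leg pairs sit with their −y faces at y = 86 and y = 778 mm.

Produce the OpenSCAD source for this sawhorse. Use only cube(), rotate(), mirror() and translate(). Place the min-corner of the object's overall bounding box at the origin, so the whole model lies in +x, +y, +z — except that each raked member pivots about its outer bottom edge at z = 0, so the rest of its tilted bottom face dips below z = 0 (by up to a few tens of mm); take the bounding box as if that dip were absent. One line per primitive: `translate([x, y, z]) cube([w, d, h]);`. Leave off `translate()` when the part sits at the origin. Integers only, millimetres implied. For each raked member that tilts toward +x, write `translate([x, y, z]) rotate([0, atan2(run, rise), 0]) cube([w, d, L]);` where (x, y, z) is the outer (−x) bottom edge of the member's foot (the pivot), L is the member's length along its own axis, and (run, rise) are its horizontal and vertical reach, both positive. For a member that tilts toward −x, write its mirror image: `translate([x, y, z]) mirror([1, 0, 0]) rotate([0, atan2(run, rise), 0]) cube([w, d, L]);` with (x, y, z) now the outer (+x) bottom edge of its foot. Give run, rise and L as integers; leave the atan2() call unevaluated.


translate([325, 0, 780]) cube([108, 900, 63]);
translate([0, 86, 0]) rotate([0, atan2(325, 780), 0]) cube([33, 36, 845]);
translate([758, 86, 0]) mirror([1, 0, 0]) rotate([0, atan2(325, 780), 0]) cube([33, 36, 845]);
translate([0, 778, 0]) rotate([0, atan2(325, 780), 0]) cube([33, 36, 845]);
translate([758, 778, 0]) mirror([1, 0, 0]) rotate([0, atan2(325, 780), 0]) cube([33, 36, 845]);


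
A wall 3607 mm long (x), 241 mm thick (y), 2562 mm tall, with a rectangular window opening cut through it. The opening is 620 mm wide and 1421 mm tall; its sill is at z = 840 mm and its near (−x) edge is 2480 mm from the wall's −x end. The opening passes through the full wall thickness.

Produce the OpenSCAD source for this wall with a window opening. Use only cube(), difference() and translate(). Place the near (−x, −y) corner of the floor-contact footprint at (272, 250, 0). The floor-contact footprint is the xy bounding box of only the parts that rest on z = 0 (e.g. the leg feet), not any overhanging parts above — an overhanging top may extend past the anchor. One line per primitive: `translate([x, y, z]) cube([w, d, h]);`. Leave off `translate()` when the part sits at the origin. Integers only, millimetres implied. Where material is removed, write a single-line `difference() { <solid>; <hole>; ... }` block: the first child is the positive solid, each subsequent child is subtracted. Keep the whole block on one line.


difference() { translate([272, 250, 0]) cube([3607, 241, 2562]); translate([2752, 250, 840]) cube([620, 241, 1421]); }


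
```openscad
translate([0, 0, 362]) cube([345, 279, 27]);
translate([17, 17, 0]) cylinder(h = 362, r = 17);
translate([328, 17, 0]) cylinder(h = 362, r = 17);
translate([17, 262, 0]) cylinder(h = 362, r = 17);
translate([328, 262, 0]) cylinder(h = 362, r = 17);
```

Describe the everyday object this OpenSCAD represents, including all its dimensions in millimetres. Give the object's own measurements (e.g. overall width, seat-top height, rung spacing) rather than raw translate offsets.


A simple wooden stool: a rectangular seat 345 mm (x) by 279 mm (y), 27 mm thick, top face at z = 389 mm, on four round legs, each 34 mm in diameter. The legs rest on z = 0, each leg's axis is inset half a diameter from the nearest pair of seat edges (so the leg's bounding box is flush with the corner).


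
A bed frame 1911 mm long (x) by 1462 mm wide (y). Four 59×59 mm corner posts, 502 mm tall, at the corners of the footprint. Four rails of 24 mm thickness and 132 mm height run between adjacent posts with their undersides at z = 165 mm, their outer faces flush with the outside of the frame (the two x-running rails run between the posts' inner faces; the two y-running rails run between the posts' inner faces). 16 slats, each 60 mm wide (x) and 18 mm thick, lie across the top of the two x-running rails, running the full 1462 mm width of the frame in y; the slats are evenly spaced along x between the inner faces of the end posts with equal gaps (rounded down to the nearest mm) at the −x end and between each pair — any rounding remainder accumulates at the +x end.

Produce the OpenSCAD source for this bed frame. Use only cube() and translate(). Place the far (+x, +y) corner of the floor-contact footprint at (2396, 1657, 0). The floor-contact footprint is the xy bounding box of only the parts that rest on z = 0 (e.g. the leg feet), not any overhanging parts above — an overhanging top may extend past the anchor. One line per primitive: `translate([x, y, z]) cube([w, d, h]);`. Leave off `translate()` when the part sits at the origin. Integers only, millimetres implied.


// slat z = rail_z + rail_h = 165 + 132 = 297
// slat gap = ⌊(1793 − 16·60) / 17⌋ = 49
translate([485, 195, 0]) cube([59, 59, 502]);
translate([485, 1598, 0]) cube([59, 59, 502]);
translate([2337, 195, 0]) cube([59, 59, 502]);
translate([2337, 1598, 0]) cube([59, 59, 502]);
translate([544, 195, 165]) cube([1793, 24, 132]);
translate([544, 1633, 165]) cube([1793, 24, 132]);
translate([485, 254, 165]) cube([24, 1344, 132]);
translate([2372, 254, 165]) cube([24, 1344, 132]);
translate([593, 195, 297]) cube([60, 1462, 18]);
translate([702, 195, 297]) cube([60, 1462, 18]);
translate([811, 195, 297]) cube([60, 1462, 18]);
translate([920, 195, 297]) cube([60, 1462, 18]);
translate([1029, 195, 297]) cube([60, 1462, 18]);
translate([1138, 195, 297]) cube([60, 1462, 18]);
translate([1247, 195, 297]) cube([60, 1462, 18]);
translate([1356, 195, 297]) cube([60, 1462, 18]);
translate([1465, 195, 297]) cube([60, 1462, 18]);
translate([1574, 195, 297]) cube([60, 1462, 18]);
translate([1683, 195, 297]) cube([60, 1462, 18]);
translate([1792, 195, 297]) cube([60, 1462, 18]);
translate([1901, 195, 297]) cube([60, 1462, 18]);
translate([2010, 195, 297]) cube([60, 1462, 18]);
translate([2119, 195, 297]) cube([60, 1462, 18]);
translate([2228, 195, 297]) cube([60, 1462, 18]);


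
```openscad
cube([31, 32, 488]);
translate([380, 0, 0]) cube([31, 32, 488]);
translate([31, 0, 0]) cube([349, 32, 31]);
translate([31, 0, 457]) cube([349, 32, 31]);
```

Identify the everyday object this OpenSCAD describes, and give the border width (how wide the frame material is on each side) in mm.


A picture frame. The border width is 31 mm.

Four thin pieces enclosing a rectangular opening — a picture frame. The two full-height stiles are 488 mm tall; the top rail sits at z = 457 and is 31 mm tall, so the border above the opening is 488 − 457 = 31 mm, matching the stile x-width.


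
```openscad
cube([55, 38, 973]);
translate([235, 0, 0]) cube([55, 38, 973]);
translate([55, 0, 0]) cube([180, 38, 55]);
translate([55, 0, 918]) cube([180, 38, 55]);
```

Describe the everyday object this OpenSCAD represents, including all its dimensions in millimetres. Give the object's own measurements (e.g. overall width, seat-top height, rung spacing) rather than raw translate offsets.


A rectangular picture frame lying in the x–z plane (depth along y). The opening is 180 mm wide (x) by 863 mm tall (z), surrounded by a border 55 mm wide on all four sides. The frame is 38 mm deep and is made of two full-height vertical stiles with two horizontal rails fitted between them.


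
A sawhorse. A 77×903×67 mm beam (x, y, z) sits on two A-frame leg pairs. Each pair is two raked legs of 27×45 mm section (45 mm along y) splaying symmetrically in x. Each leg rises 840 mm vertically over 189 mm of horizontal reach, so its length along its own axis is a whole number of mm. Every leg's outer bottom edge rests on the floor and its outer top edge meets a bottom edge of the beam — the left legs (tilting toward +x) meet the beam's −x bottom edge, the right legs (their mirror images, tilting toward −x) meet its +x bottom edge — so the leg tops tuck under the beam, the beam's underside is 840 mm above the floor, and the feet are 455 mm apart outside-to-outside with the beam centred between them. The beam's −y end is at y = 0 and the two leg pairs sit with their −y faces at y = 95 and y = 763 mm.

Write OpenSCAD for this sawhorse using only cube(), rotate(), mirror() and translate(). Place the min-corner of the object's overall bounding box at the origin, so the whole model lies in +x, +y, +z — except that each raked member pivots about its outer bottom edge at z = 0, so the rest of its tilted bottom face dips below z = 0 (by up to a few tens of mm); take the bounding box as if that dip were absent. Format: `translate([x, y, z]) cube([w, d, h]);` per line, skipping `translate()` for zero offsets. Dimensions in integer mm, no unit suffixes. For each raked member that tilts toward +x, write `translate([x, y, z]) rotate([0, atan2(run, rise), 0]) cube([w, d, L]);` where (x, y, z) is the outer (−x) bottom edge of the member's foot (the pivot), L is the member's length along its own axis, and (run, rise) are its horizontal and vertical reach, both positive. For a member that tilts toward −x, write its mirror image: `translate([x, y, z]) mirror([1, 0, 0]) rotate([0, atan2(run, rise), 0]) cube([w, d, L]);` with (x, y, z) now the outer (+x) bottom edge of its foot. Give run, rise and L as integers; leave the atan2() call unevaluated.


translate([189, 0, 840]) cube([77, 903, 67]);
translate([0, 95, 0]) rotate([0, atan2(189, 840), 0]) cube([27, 45, 861]);
translate([455, 95, 0]) mirror([1, 0, 0]) rotate([0, atan2(189, 840), 0]) cube([27, 45, 861]);
translate([0, 763, 0]) rotate([0, atan2(189, 840), 0]) cube([27, 45, 861]);
translate([455, 763, 0]) mirror([1, 0, 0]) rotate([0, atan2(189, 840), 0]) cube([27, 45, 861]);


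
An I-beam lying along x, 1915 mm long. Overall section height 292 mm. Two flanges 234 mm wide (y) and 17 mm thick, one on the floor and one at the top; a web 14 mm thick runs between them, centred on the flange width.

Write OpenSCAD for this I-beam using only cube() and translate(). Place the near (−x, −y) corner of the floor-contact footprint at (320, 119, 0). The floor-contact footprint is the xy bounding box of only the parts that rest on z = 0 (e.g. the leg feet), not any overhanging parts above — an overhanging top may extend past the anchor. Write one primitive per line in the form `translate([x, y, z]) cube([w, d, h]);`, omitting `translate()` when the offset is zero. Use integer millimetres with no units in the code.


translate([320, 119, 0]) cube([1915, 234, 17]);
translate([320, 229, 17]) cube([1915, 14, 258]);
translate([320, 119, 275]) cube([1915, 234, 17]);


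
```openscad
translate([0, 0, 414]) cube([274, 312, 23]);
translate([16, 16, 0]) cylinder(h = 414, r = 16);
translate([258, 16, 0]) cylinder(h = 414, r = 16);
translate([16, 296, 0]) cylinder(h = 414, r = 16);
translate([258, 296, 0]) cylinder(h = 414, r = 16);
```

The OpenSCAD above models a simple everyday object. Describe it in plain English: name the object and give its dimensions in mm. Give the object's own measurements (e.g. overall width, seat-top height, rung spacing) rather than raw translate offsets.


A four-legged stool. The seat is a 274×312×23 mm slab whose top surface is at z = 437 mm; four round legs, each 32 mm in diameter, run from the floor (z = 0) to the underside of the seat, each leg's axis is inset half a diameter from the nearest pair of seat edges (so the leg's bounding box is flush with the corner).
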